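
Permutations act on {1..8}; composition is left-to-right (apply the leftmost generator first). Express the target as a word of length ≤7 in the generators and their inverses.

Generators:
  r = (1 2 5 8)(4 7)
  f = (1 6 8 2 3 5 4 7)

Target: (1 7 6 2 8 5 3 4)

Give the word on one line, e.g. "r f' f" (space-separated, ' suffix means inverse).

  after f': (1 7 4 5 3 2 8 6)
  after f': (1 4 3 8)(2 6 7 5)
  after r: (1 7 8 2 6 4 3)
  after f': (1 4 2)(3 7 6 5)
  after r': (1 7 6 2 8 5 3 4)

f' f' r f' r'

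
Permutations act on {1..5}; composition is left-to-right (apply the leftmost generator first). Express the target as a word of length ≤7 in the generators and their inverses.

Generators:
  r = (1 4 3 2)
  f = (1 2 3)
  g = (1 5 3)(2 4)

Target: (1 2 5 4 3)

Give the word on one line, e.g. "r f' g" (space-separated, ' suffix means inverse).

g r' g f r'

  after g: (1 5 3)(2 4)
  after r': (1 5 4 3 2)
  after g: (1 3 4)(2 5)
  after f: (2 5 3 4)
  after r': (1 2 5 4 3)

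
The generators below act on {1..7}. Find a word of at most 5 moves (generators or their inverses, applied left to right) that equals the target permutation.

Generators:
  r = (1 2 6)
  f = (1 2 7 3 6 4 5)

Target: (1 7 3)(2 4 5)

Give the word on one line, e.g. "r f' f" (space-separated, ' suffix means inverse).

r' r' f r' r'

  after r': (1 6 2)
  after r': (1 2 6)
  after f: (1 7 3 6 2 4 5)
  after r': (1 7 3 2 4 5 6)
  after r': (1 7 3)(2 4 5)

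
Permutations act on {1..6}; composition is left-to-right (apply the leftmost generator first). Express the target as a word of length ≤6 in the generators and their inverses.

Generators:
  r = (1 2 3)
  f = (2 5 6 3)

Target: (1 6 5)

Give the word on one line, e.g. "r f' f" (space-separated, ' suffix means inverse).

f' f' r f f

  after f': (2 3 6 5)
  after f': (2 6)(3 5)
  after r: (1 2 6 3 5)
  after f: (1 5)(2 3 6)
  after f: (1 6 5)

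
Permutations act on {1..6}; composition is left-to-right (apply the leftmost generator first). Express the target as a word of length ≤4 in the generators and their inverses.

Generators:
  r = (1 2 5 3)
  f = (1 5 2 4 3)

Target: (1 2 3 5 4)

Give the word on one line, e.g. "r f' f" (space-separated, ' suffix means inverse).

f f

  after f: (1 5 2 4 3)
  after f: (1 2 3 5 4)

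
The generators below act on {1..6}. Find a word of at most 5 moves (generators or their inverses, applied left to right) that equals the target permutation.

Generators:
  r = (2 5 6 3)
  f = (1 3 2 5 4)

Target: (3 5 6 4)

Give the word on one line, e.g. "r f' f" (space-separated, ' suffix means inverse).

r' f' r f r

  after r': (2 3 6 5)
  after f': (1 4 5 3 6 2)
  after r: (1 4 6 5 2)
  after f: (2 3)(4 6)
  after r: (3 5 6 4)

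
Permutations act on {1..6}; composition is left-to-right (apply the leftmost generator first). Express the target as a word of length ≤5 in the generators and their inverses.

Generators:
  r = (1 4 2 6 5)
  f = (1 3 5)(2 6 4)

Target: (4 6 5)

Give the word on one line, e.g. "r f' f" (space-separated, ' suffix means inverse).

  after r: (1 4 2 6 5)
  after f': (1 6 3)
  after r': (1 2 4)(3 5 6)
  after f': (1 4 5 2 6)
  after r': (4 6 5)

r f' r' f' r'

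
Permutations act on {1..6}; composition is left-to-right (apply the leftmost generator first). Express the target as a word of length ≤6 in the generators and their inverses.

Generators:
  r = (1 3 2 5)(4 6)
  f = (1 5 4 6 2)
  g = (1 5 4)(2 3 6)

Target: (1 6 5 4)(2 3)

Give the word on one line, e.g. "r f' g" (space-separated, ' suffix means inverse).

f' r' g' r' g

  after f': (1 2 6 4 5)
  after r': (1 3)(2 4)
  after g': (1 2 5)(3 4 6)
  after r': (1 3 6)
  after g: (1 6 5 4)(2 3)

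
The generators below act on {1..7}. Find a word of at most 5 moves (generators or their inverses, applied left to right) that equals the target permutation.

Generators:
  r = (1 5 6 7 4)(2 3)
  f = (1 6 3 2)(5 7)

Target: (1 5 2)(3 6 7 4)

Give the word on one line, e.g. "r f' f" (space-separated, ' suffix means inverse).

r f f

  after r: (1 5 6 7 4)(2 3)
  after f: (1 7 4 6 5 3)
  after f: (1 5 2)(3 6 7 4)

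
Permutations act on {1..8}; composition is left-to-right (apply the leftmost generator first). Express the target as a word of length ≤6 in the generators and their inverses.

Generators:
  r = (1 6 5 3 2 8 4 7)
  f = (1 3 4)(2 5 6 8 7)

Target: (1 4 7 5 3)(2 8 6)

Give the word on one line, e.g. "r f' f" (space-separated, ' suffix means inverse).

r' f f r f

  after r': (1 7 4 8 2 3 5 6)
  after f: (1 2 4 7)(3 6)(5 8)
  after f: (1 5 7 3 8 6 4 2)
  after r: (1 3 4 8 5)(2 6 7)
  after f: (1 4 7 5 3)(2 8 6)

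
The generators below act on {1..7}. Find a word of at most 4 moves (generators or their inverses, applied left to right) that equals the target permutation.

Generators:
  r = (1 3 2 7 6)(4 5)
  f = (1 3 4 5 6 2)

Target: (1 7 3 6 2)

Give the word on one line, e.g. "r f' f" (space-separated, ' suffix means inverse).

  after r': (1 6 7 2 3)(4 5)
  after r': (1 7 3 6 2)

r' r'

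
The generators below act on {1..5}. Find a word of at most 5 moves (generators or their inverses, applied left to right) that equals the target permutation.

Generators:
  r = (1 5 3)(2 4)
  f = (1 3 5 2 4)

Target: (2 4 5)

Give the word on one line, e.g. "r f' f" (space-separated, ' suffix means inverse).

f r' r'

  after f: (1 3 5 2 4)
  after r': (1 5 4 3)
  after r': (2 4 5)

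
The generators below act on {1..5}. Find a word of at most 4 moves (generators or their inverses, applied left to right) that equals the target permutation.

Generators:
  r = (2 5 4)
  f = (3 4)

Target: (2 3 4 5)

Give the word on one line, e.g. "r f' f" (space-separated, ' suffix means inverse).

  after r': (2 4 5)
  after f': (2 3 4 5)

r' f'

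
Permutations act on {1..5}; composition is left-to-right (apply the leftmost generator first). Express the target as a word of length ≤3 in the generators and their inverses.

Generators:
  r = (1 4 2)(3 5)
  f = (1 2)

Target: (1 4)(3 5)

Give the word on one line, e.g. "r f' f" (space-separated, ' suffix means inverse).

  after r: (1 4 2)(3 5)
  after f': (1 4)(3 5)

r f'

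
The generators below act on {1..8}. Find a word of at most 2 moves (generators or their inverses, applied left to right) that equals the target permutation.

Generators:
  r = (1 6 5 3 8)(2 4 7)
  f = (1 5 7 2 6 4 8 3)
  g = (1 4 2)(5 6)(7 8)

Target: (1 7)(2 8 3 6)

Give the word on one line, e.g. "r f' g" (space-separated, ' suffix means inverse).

r' g'

  after r': (1 8 3 5 6)(2 7 4)
  after g': (1 7)(2 8 3 6)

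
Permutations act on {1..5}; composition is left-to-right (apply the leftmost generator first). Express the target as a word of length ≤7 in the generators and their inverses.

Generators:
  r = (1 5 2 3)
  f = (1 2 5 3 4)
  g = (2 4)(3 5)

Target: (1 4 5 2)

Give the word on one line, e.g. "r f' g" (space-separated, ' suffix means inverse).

f g r g' g'

  after f: (1 2 5 3 4)
  after g: (1 4)(2 3)
  after r: (1 4 5 2)
  after g': (1 2)(3 5 4)
  after g': (1 4 5 2)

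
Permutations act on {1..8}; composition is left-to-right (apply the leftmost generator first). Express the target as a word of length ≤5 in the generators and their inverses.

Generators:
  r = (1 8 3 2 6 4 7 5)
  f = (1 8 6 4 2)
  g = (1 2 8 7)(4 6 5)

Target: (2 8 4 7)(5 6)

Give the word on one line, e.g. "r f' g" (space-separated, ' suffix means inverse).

  after f: (1 8 6 4 2)
  after g: (1 7)(4 8 5)
  after g: (2 8 4 7)(5 6)

f g g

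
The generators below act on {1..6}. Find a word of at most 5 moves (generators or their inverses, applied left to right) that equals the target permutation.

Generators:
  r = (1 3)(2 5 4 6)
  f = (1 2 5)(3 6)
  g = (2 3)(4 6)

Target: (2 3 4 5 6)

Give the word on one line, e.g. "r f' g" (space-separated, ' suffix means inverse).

  after g: (2 3)(4 6)
  after r: (1 3 5 4 2)
  after r: (2 3 4 5 6)

g r r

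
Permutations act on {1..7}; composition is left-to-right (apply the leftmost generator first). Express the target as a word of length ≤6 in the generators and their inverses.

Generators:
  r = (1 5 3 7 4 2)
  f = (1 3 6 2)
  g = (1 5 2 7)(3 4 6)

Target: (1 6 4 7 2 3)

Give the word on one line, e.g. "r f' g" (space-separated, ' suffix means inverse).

f' f' g' r f'

  after f': (1 2 6 3)
  after f': (1 6)(2 3)
  after g': (1 4 3 5)(2 6 7)
  after r: (1 2 6 4 7)
  after f': (1 6 4 7 2 3)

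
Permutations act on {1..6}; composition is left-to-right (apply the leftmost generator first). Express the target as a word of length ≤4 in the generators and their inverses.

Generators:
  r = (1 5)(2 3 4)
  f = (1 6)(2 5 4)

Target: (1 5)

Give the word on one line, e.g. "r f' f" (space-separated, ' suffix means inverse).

  after r': (1 5)(2 4 3)
  after r': (2 3 4)
  after r': (1 5)

r' r' r'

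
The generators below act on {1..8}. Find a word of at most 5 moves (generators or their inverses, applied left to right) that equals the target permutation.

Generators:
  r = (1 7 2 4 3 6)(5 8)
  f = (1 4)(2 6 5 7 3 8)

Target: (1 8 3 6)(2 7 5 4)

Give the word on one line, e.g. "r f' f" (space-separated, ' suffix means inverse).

r' f' r r f

  after r': (1 6 3 4 2 7)(5 8)
  after f': (1 2 5 3)(4 8 6 7)
  after r: (1 4 5 6 2 8)(3 7)
  after r: (1 3 2 5)(4 8 7 6)
  after f: (1 8 3 6)(2 7 5 4)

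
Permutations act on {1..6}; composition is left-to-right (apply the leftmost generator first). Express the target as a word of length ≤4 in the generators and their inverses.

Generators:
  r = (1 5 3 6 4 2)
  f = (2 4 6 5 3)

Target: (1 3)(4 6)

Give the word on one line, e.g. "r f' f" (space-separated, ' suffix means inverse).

f f r r

  after f: (2 4 6 5 3)
  after f: (2 6 3 4 5)
  after r: (1 5)(2 4 3)
  after r: (1 3)(4 6)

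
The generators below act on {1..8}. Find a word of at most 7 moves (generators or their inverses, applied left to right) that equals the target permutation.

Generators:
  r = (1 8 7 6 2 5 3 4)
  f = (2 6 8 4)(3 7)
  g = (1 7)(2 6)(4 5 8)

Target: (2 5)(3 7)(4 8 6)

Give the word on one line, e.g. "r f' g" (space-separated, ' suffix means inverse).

  after f: (2 6 8 4)(3 7)
  after f: (2 8)(4 6)
  after g: (1 7)(2 4)(5 8 6)
  after g: (2 5 4 6 8)
  after f: (2 5)(3 7)(4 8 6)

f f g g f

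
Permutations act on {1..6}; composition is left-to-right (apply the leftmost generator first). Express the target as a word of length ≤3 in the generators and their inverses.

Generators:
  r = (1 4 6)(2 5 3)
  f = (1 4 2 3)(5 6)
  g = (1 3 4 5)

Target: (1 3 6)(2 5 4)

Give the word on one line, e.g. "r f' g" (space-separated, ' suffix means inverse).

  after f': (1 3 2 4)(5 6)
  after r: (1 2 6 3 5)
  after f: (1 3 6)(2 5 4)

f' r f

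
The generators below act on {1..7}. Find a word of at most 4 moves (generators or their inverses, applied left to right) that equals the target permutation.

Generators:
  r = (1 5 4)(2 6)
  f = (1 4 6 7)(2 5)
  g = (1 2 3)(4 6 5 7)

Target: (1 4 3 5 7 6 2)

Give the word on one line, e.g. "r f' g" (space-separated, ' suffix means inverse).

  after f': (1 7 6 4)(2 5)
  after g: (1 4 2 7 5 3)
  after g: (1 6 5)(2 4 3)
  after f': (1 4 3 5 7 6 2)

f' g g f'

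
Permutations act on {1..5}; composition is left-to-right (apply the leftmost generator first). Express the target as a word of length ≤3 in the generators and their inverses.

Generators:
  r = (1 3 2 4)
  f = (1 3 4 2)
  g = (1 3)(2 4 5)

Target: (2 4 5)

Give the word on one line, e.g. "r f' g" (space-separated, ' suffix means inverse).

g' g'

  after g': (1 3)(2 5 4)
  after g': (2 4 5)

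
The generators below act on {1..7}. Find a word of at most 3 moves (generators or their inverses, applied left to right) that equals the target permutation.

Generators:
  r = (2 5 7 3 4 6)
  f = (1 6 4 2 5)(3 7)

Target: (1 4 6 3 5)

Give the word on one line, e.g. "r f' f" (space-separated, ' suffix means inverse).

f r'

  after f: (1 6 4 2 5)(3 7)
  after r': (1 4 6 3 5)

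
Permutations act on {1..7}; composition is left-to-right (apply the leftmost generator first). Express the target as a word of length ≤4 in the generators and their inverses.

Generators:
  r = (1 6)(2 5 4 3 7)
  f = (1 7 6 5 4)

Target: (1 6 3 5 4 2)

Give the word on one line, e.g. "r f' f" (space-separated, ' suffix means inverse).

f' r' f'

  after f': (1 4 5 6 7)
  after r': (1 5)(2 7 6 3 4)
  after f': (1 6 3 5 4 2)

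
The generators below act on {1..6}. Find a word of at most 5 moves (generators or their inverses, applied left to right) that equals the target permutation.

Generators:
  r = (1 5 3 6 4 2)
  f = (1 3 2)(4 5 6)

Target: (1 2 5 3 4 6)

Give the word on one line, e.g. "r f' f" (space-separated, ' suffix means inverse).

  after f': (1 2 3)(4 6 5)
  after r: (2 6 3 5)
  after f': (1 2 5 3 4 6)

f' r f'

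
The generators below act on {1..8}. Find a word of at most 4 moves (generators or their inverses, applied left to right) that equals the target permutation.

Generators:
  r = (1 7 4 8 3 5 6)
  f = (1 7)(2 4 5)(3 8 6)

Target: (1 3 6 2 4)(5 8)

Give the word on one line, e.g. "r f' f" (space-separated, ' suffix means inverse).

  after r': (1 6 5 3 8 4 7)
  after f: (1 3 6 2 4)(5 8)

r' f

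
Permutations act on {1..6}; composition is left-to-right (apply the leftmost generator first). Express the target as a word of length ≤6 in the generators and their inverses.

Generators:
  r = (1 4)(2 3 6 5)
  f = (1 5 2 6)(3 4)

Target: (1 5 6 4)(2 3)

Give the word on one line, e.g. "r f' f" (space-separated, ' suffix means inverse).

f r' f' f'

  after f: (1 5 2 6)(3 4)
  after r': (1 6 4 2 3)
  after f': (1 2 4 5)(3 6)
  after f': (1 5 6 4)(2 3)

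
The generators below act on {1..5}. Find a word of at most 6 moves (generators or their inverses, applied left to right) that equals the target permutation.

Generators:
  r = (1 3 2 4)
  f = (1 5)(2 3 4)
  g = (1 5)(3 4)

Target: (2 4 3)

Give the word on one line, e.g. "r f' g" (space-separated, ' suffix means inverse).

f f g g

  after f: (1 5)(2 3 4)
  after f: (2 4 3)
  after g: (1 5)(2 3)
  after g: (2 4 3)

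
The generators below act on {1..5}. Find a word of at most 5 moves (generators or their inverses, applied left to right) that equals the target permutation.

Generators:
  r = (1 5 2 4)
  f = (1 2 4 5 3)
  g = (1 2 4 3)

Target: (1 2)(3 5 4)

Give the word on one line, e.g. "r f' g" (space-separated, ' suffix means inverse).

r r g' f

  after r: (1 5 2 4)
  after r: (1 2)(4 5)
  after g': (2 3 4 5)
  after f: (1 2)(3 5 4)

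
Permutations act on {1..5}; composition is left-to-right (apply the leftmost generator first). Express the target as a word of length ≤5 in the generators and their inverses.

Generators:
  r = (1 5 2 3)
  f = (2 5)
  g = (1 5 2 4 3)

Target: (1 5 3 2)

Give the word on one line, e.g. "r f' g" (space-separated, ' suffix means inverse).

  after r': (1 3 2 5)
  after r': (1 2)(3 5)
  after f': (1 5 3 2)

r' r' f'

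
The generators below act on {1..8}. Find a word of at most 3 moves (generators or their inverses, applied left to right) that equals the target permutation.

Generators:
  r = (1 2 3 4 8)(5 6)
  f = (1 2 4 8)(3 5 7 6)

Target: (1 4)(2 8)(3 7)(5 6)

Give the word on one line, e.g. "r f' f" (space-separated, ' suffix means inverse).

  after f: (1 2 4 8)(3 5 7 6)
  after f: (1 4)(2 8)(3 7)(5 6)

f f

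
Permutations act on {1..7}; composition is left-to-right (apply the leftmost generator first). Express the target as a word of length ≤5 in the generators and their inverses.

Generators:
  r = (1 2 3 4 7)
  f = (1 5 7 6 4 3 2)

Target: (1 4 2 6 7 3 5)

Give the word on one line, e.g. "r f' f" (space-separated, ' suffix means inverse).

r r f'

  after r: (1 2 3 4 7)
  after r: (1 3 7 2 4)
  after f': (1 4 2 6 7 3 5)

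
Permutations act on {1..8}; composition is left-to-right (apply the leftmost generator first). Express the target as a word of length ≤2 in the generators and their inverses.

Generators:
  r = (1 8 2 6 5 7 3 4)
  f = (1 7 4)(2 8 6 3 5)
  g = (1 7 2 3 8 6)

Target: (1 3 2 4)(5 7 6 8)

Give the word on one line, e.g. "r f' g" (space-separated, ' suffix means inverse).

g r

  after g: (1 7 2 3 8 6)
  after r: (1 3 2 4)(5 7 6 8)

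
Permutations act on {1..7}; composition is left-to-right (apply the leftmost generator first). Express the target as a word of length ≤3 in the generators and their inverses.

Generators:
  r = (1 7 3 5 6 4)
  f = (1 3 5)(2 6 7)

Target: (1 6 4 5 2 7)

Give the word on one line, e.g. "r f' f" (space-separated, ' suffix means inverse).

  after r: (1 7 3 5 6 4)
  after f': (1 6 4 5 2 7)

r f'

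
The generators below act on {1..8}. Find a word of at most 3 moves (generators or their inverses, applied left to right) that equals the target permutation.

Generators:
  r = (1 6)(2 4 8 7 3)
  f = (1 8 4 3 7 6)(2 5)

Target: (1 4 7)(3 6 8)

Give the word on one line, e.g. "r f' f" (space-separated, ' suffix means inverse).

f f

  after f: (1 8 4 3 7 6)(2 5)
  after f: (1 4 7)(3 6 8)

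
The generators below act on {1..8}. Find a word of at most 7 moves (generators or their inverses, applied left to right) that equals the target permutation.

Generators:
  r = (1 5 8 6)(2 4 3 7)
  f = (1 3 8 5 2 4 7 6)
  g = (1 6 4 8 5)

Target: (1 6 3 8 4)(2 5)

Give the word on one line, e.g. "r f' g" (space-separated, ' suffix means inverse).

  after g: (1 6 4 8 5)
  after r': (1 8)(2 7 3 4 5 6)
  after f': (1 3 2 4 8 6 5 7)
  after f': (3 5 4)(6 8 7)
  after f': (1 6 3 8 4)(2 5)

g r' f' f' f'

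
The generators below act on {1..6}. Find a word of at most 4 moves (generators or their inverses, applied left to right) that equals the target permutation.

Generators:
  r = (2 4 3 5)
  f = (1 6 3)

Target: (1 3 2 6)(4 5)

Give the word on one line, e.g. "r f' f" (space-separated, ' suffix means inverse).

  after r: (2 4 3 5)
  after r: (2 3)(4 5)
  after f': (1 3 2 6)(4 5)

r r f'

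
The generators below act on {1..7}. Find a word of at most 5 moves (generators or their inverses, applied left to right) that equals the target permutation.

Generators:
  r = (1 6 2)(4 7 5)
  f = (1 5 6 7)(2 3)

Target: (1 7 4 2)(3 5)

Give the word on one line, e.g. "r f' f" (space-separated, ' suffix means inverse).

  after f': (1 7 6 5)(2 3)
  after r': (1 4 5 2 3 6 7)
  after f: (1 4 6)(3 7 5)
  after r': (1 5 3 4)(2 6)
  after r': (1 7 4 2)(3 5)

f' r' f r' r'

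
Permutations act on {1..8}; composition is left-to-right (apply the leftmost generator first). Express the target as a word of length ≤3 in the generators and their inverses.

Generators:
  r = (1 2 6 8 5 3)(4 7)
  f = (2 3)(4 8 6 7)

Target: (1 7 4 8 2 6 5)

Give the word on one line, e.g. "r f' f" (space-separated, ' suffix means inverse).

  after r: (1 2 6 8 5 3)(4 7)
  after r: (1 6 5)(2 8 3)
  after f: (1 7 4 8 2 6 5)

r r f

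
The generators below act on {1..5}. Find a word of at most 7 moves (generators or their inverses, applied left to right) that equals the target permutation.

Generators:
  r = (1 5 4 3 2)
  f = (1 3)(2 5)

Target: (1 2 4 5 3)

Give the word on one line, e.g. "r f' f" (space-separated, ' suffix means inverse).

r' f r' f' r

  after r': (1 2 3 4 5)
  after f: (1 5 3 4 2)
  after r': (3 5 4)
  after f': (1 3 2 5 4)
  after r: (1 2 4 5 3)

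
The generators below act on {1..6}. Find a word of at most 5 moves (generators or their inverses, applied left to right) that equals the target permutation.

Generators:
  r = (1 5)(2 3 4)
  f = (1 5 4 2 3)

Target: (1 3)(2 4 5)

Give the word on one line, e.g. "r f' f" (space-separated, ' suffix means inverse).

  after f': (1 3 2 4 5)
  after r: (1 4)
  after r: (1 2 3 4 5)
  after f': (1 4)(3 5)
  after r': (1 3)(2 4 5)

f' r r f' r'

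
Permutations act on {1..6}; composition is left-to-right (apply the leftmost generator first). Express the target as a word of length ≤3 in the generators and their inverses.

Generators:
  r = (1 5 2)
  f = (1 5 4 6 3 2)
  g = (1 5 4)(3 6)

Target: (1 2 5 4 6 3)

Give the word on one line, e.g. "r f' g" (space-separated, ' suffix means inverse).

  after f: (1 5 4 6 3 2)
  after r: (1 2 5 4 6 3)

f r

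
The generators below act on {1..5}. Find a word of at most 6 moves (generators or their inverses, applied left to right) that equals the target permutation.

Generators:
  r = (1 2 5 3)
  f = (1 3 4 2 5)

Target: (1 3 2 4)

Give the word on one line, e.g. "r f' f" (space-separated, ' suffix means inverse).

  after r': (1 3 5 2)
  after r': (1 5)(2 3)
  after f: (2 4)(3 5)
  after r': (1 3 2 4)

r' r' f r'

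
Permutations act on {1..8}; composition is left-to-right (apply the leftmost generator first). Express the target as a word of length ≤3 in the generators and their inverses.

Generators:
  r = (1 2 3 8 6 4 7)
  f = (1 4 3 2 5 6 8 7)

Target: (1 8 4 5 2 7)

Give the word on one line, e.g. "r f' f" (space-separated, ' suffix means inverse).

  after r': (1 7 4 6 8 3 2)
  after f': (1 8 4 5 2 7)

r' f'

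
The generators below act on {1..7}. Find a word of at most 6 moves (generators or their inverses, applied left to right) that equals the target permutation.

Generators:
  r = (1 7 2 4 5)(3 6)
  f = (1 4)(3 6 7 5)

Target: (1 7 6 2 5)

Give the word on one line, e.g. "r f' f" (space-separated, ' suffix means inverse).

f' r f r f

  after f': (1 4)(3 5 7 6)
  after r: (1 5 2 4 7 3)
  after f: (1 3 4 5 2)(6 7)
  after r: (1 6 2 7 3 5 4)
  after f: (1 7 6 2 5)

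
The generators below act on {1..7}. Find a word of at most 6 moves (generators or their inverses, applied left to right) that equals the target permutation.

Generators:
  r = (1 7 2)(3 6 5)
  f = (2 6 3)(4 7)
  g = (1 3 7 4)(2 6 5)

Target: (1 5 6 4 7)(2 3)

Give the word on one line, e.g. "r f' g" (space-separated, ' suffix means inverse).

  after g: (1 3 7 4)(2 6 5)
  after r: (1 6 3 2 5)(4 7)
  after g: (1 5 3 6 7)
  after f': (1 5 6 4 7)(2 3)

g r g f'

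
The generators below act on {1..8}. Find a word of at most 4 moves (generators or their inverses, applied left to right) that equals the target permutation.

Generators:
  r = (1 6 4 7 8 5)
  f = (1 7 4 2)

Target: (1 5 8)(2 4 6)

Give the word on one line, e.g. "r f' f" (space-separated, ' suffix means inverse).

r' f'

  after r': (1 5 8 7 4 6)
  after f': (1 5 8)(2 4 6)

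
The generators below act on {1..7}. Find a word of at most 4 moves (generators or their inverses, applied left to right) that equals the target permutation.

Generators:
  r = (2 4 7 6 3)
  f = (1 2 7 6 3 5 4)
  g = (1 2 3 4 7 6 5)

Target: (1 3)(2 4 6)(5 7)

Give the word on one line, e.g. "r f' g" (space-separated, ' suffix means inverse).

g' f'

  after g': (1 5 6 7 4 3 2)
  after f': (1 3)(2 4 6)(5 7)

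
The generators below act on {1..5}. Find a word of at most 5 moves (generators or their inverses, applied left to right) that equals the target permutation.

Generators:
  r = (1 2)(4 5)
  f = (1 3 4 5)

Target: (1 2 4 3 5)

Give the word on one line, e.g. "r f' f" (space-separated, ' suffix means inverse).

  after r': (1 2)(4 5)
  after f: (1 2 3 4)
  after f: (1 2 4 3 5)
  after r': (2 5)(3 4)
  after r': (1 2 4 3 5)

r' f f r' r'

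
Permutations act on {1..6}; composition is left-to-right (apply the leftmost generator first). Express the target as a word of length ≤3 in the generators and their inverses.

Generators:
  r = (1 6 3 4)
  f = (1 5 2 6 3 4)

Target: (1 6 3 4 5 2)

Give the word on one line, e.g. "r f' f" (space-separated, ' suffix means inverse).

r f r'

  after r: (1 6 3 4)
  after f: (1 3)(2 6 4 5)
  after r': (1 6 3 4 5 2)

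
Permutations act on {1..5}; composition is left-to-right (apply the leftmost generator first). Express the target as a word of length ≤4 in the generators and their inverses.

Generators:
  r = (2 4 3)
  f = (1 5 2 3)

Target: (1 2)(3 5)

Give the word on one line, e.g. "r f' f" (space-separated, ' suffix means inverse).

f' f'

  after f': (1 3 2 5)
  after f': (1 2)(3 5)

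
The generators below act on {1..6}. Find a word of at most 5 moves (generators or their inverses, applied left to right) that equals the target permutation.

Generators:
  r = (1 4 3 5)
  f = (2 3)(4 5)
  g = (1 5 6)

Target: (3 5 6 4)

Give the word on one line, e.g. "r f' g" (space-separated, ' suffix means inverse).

g' g' r

  after g': (1 6 5)
  after g': (1 5 6)
  after r: (3 5 6 4)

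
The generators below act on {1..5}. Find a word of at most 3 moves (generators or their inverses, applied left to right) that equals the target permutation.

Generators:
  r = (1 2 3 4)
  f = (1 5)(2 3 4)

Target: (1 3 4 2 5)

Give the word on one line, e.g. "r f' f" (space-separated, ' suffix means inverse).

r' f'

  after r': (1 4 3 2)
  after f': (1 3 4 2 5)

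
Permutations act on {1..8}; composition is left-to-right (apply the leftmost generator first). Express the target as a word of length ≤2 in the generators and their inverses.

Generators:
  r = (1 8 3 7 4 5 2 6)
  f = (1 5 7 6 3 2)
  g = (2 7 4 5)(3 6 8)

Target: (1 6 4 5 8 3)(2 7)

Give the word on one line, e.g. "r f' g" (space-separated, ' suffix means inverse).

f' r

  after f': (1 2 3 6 7 5)
  after r: (1 6 4 5 8 3)(2 7)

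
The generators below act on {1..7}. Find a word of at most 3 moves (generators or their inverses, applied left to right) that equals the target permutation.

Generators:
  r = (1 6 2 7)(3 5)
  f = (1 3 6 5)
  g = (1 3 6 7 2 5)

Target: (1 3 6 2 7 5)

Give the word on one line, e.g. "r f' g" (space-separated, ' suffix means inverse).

f g' f

  after f: (1 3 6 5)
  after g': (2 7 6)
  after f: (1 3 6 2 7 5)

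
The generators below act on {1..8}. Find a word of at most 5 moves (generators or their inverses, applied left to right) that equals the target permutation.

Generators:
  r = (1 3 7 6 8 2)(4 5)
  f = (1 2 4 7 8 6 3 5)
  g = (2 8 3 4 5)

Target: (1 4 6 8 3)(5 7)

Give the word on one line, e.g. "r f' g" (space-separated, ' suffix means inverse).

f' f' r f'

  after f': (1 5 3 6 8 7 4 2)
  after f': (1 3 8 4)(2 5 6 7)
  after r: (1 7)(2 4 3)(5 8)
  after f': (1 4 6 8 3)(5 7)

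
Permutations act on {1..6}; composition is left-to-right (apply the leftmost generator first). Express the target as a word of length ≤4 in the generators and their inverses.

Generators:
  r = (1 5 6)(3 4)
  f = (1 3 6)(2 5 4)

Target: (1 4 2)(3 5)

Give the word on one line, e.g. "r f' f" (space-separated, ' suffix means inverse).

  after f: (1 3 6)(2 5 4)
  after r': (1 4 2)(3 5)

f r'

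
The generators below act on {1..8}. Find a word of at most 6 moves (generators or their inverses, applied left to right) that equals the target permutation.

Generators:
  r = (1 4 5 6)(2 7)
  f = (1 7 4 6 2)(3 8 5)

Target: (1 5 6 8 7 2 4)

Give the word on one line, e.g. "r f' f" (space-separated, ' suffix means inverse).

r' r' f r' f'

  after r': (1 6 5 4)(2 7)
  after r': (1 5)(4 6)
  after f: (1 3 8 5 7 4 2)
  after r': (1 3 8 4 7)(2 6 5)
  after f': (1 5 6 8 7 2 4)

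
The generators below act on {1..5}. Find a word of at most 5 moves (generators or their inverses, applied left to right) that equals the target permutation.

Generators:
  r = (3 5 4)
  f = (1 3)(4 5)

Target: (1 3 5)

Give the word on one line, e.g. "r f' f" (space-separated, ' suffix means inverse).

r' f' r r r

  after r': (3 4 5)
  after f': (1 3 5)
  after r: (1 5)(3 4)
  after r: (1 4 5)
  after r: (1 3 5)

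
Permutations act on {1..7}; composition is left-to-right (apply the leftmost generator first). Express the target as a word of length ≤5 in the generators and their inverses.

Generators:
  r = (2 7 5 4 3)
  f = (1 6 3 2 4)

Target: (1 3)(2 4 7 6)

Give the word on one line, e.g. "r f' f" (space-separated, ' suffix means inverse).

  after f: (1 6 3 2 4)
  after r': (1 6 4)(2 5 7)
  after f': (2 5 7 3 6)
  after f': (1 4 2 5 7 6 3)
  after r: (1 3)(2 4 7 6)

f r' f' f' r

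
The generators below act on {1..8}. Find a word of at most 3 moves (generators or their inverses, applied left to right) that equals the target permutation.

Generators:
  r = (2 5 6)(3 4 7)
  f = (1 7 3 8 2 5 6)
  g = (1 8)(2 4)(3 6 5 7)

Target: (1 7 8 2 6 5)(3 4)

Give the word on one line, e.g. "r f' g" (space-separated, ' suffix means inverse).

  after r: (2 5 6)(3 4 7)
  after f: (1 7 8 2 6 5)(3 4)

r f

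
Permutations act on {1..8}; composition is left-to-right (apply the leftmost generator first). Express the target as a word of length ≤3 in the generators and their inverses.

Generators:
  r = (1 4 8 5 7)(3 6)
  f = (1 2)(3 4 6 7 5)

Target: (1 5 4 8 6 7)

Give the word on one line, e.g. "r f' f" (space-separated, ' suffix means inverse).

r f' f'

  after r: (1 4 8 5 7)(3 6)
  after f': (1 3 4 8 7 2)(5 6)
  after f': (1 5 4 8 6 7)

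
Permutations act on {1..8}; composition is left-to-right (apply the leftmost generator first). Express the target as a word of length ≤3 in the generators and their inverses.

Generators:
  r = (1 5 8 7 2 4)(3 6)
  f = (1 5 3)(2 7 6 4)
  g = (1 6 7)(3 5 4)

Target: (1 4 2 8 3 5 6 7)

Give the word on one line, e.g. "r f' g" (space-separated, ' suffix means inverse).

  after r': (1 4 2 7 8 5)(3 6)
  after r': (1 2 8)(4 7 5)
  after f': (1 4 2 8 3 5 6 7)

r' r' f'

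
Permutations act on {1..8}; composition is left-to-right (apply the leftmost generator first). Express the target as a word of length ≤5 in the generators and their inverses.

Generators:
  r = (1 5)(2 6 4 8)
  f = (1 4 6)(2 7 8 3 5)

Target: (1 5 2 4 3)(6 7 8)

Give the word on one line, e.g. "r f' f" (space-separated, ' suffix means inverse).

f' r f' r

  after f': (1 6 4)(2 5 3 8 7)
  after r: (1 4 5 3 2)(6 8 7)
  after f': (2 6 7 4 3 5 8)
  after r: (1 5 2 4 3)(6 7 8)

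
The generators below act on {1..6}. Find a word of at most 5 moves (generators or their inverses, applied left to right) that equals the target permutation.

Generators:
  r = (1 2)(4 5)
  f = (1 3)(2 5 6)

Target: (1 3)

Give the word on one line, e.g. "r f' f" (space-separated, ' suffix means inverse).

  after f: (1 3)(2 5 6)
  after r: (1 3 2 4 5 6)
  after r: (1 3)(2 5 6)
  after f: (2 6 5)
  after f: (1 3)

f r r f f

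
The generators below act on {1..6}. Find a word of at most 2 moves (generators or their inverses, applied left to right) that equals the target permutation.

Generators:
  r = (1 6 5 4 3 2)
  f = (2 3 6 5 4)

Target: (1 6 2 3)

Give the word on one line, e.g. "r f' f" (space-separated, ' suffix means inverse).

  after f': (2 4 5 6 3)
  after r: (1 6 2 3)

f' r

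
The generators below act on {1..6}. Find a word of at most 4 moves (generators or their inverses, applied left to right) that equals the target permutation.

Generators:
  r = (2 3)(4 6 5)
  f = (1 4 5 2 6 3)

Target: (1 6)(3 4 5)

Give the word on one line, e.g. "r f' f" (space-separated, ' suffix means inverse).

r f' f'

  after r: (2 3)(4 6 5)
  after f': (1 3 5)(2 6 4)
  after f': (1 6)(3 4 5)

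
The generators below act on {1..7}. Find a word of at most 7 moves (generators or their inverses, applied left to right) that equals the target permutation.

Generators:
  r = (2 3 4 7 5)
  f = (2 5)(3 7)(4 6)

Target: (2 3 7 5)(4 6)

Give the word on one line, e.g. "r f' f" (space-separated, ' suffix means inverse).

  after r: (2 3 4 7 5)
  after f: (2 7)(3 6 4)
  after r: (2 5)(3 6 7)
  after f': (3 4 6)
  after r: (2 3 7 5)(4 6)

r f r f' r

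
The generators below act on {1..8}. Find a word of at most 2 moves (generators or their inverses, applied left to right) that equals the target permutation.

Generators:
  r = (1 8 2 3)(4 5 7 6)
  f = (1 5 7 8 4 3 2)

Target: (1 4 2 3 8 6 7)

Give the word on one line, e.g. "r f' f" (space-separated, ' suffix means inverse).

f r'

  after f: (1 5 7 8 4 3 2)
  after r': (1 4 2 3 8 6 7)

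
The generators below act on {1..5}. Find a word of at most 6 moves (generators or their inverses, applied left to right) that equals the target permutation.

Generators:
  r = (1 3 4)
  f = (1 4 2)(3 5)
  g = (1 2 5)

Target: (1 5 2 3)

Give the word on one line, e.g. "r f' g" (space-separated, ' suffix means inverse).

  after g: (1 2 5)
  after f': (1 4)(2 3 5)
  after f': (2 5 4)
  after r: (1 3 4 2 5)
  after f': (1 5 2 3)

g f' f' r f'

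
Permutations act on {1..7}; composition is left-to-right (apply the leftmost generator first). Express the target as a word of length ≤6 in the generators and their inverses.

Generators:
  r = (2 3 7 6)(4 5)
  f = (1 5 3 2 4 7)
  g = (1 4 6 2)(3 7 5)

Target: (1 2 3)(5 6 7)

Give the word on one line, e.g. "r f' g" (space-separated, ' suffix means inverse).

  after r': (2 6 7 3)(4 5)
  after f: (1 5 7 2 6)(3 4)
  after r: (1 4 7 3 5 6)
  after f': (1 2 3)(5 6 7)

r' f r f'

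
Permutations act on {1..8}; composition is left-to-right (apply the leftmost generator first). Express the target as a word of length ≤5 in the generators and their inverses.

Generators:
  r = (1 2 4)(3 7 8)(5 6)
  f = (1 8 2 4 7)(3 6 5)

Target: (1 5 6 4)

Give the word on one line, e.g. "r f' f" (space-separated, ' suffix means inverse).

  after r': (1 4 2)(3 8 7)(5 6)
  after f: (1 7 6 3 2 8)
  after r': (1 3)(2 7 5 6 8 4)
  after f: (1 6 2)(3 8 7)
  after r: (1 5 6 4)

r' f r' f r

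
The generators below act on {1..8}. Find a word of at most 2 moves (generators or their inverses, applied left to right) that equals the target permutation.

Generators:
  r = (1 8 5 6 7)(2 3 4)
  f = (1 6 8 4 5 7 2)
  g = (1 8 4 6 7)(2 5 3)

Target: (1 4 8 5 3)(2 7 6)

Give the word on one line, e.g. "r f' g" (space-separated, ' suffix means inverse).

g f

  after g: (1 8 4 6 7)(2 5 3)
  after f: (1 4 8 5 3)(2 7 6)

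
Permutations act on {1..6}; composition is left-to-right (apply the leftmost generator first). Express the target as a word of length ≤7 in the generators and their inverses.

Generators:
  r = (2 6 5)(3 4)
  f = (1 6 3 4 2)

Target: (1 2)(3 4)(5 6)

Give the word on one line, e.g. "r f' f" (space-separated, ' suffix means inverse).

  after r': (2 5 6)(3 4)
  after f': (1 2 5)(4 6)
  after r': (1 5)(2 6 3 4)
  after f': (1 5 2)
  after r: (1 2)(3 4)(5 6)

r' f' r' f' r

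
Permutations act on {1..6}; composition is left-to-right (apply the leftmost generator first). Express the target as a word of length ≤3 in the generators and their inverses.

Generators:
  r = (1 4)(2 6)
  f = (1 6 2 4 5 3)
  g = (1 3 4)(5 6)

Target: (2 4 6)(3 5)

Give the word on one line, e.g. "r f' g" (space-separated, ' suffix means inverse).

  after g': (1 4 3)(5 6)
  after g': (1 3 4)
  after f: (2 4 6)(3 5)

g' g' f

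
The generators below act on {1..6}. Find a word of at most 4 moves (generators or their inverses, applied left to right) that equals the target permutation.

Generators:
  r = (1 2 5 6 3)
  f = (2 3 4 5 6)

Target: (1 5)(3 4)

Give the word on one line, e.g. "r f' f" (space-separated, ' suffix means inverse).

  after f: (2 3 4 5 6)
  after r': (1 3 4 2 6)
  after r': (1 6 3 4)(2 5)
  after r': (1 5)(3 4)

f r' r' r'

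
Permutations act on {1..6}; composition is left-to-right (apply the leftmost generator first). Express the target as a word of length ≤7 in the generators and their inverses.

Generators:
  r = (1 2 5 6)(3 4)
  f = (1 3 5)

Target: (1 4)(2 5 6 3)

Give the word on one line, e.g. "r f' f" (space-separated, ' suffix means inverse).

  after r': (1 6 5 2)(3 4)
  after f': (1 6 3 4)(2 5)
  after r: (2 6 4)
  after f: (1 3 5)(2 6 4)
  after r': (1 4)(2 5 6 3)

r' f' r f r'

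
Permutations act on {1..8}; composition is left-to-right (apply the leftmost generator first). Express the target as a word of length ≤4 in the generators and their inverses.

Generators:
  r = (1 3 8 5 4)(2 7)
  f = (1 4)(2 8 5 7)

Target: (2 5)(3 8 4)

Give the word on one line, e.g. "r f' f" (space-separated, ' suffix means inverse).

f r

  after f: (1 4)(2 8 5 7)
  after r: (2 5)(3 8 4)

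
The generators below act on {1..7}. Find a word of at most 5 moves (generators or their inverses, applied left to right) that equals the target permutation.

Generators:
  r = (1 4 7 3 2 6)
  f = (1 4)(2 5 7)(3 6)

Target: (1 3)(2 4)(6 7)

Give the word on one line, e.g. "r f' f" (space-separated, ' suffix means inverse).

  after r': (1 6 2 3 7 4)
  after r': (1 2 7)(3 4 6)
  after r': (1 3)(2 4)(6 7)

r' r' r'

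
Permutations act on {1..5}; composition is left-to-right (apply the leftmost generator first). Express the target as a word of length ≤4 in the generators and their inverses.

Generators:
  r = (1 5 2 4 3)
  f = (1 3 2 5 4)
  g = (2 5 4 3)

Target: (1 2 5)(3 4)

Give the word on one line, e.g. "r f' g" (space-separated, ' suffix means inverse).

f g' r'

  after f: (1 3 2 5 4)
  after g': (1 4)
  after r': (1 2 5)(3 4)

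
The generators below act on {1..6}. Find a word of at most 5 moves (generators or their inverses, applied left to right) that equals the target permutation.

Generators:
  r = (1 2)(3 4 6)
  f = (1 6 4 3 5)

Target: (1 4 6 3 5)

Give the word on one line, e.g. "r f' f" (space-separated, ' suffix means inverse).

  after f': (1 5 3 4 6)
  after r': (1 5 6 2)
  after r': (1 5 4 3 6)
  after f': (1 3)(5 6)
  after f': (1 4 6 3 5)

f' r' r' f' f'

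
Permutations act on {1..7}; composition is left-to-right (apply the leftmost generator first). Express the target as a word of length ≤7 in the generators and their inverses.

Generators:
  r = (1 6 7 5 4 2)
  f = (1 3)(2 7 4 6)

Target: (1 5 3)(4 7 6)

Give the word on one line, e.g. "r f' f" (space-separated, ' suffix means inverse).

  after r: (1 6 7 5 4 2)
  after f': (1 4 6 2 3)(5 7)
  after f': (1 7 5 2)
  after r: (1 5)(2 6 7 4)
  after f: (1 5 3)(4 7 6)

r f' f' r f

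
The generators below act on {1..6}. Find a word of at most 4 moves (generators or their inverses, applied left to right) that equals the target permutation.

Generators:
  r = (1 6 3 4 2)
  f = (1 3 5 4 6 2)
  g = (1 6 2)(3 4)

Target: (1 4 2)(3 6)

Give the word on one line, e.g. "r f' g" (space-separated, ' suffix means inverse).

  after r: (1 6 3 4 2)
  after g: (1 2 6 4)
  after r': (1 4 2)(3 6)

r g r'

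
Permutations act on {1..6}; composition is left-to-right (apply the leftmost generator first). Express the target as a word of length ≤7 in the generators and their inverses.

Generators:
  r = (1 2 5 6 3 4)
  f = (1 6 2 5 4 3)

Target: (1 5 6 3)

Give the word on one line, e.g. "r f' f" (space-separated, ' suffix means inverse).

f' f' r' f' f'

  after f': (1 3 4 5 2 6)
  after f': (1 4 2)(3 5 6)
  after r': (1 3 2 4)
  after f': (1 4 3 6)(2 5)
  after f': (1 5 6 3)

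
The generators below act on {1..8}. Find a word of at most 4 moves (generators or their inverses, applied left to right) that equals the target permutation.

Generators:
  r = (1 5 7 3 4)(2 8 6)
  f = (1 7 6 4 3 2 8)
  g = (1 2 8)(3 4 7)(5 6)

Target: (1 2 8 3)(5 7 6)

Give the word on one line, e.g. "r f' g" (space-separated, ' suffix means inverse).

g' f'

  after g': (1 8 2)(3 7 4)(5 6)
  after f': (1 2 8 3)(5 7 6)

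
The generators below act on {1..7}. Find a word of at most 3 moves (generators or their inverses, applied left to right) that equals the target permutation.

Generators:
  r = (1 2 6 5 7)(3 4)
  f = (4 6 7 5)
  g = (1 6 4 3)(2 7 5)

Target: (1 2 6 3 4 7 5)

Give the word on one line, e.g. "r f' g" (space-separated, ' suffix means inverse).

f' r

  after f': (4 5 7 6)
  after r: (1 2 6 3 4 7 5)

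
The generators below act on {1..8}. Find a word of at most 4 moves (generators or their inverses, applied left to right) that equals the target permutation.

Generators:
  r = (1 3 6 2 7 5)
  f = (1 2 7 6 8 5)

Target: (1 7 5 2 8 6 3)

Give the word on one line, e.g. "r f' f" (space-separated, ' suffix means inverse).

f' r' f' r

  after f': (1 5 8 6 7 2)
  after r': (1 7 6 2 5 8 3)
  after f': (1 2 8 3 5 6)
  after r: (1 7 5 2 8 6 3)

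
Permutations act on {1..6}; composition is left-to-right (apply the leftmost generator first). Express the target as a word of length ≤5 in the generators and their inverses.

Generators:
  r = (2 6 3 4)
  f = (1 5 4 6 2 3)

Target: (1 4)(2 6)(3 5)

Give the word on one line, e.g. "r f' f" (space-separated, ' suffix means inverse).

  after f: (1 5 4 6 2 3)
  after r: (1 5 2 4 3)
  after f: (1 4)(2 6)(3 5)

f r f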